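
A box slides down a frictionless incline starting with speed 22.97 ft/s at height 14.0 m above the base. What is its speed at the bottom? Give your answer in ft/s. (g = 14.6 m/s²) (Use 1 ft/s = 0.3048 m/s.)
Convert to SI: v₀ = 7.00126 m/s, h = 14.0 m
½mv₀² + mgh = ½mv² ⇒ v = √(v₀² + 2gh) = √(7.00126² + 2·14.6·14.0) = 21.3967 m/s = 70.2 ft/s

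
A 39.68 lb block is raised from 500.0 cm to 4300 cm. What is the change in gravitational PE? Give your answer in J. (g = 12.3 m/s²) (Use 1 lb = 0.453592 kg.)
Convert to SI: m = 17.9985 kg, Δh = 38.0 m
ΔPE = mgΔh = (17.9985)(12.3)(38.0) = 8413 J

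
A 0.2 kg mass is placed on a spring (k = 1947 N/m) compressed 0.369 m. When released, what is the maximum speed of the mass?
½kx² = ½mv² ⇒ v = x√(k/m) = (0.369)√(1947/0.2) = 36.41 m/s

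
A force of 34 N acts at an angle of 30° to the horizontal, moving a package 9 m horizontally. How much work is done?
W = F·d·cosθ = (34)(9)cos(30°) = 265.0 J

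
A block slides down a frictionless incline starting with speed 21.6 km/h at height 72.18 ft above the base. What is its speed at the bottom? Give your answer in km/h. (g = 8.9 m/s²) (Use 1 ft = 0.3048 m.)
Convert to SI: v₀ = 6.0 m/s, h = 22.0005 m
½mv₀² + mgh = ½mv² ⇒ v = √(v₀² + 2gh) = √(6.0² + 2·8.9·22.0005) = 20.6787 m/s = 74.44 km/h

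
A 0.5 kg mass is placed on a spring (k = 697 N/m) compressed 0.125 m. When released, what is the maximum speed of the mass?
½kx² = ½mv² ⇒ v = x√(k/m) = (0.125)√(697/0.5) = 4.667 m/s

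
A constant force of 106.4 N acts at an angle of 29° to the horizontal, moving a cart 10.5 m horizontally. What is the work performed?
W = F·d·cosθ = (106.4)(10.5)cos(29°) = 977.1 J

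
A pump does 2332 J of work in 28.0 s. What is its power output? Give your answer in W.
P = W/t = 2332.0/28.0 = 83.29 W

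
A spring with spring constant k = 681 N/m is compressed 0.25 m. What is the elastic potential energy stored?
PE = ½kx² = ½(681)(0.25)² = 21.28 J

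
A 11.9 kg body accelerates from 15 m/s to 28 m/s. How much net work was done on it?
W = ΔKE = ½m(v₂² − v₁²) = ½(11.9)(28² − 15²) = 3326.05 J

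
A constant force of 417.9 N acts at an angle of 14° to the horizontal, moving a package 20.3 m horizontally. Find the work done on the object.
W = F·d·cosθ = (417.9)(20.3)cos(14°) = 8231 J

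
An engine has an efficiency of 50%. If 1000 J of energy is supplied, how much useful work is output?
W_out = η·W_in = 0.5·1000 = 500.0 J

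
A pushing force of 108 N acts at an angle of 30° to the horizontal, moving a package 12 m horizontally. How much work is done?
W = F·d·cosθ = (108)(12)cos(30°) = 1122 J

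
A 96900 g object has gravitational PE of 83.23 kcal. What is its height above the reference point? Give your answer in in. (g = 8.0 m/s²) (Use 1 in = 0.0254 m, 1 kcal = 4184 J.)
Convert to SI: m = 96.9 kg, PE = 348234 J
h = PE/(mg) = 348234/(96.9·8.0) = 449.219 m = 17690 in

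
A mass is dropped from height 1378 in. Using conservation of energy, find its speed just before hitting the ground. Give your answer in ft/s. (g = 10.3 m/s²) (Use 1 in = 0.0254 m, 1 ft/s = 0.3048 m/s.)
Convert to SI: h = 35.0012 m
mgh = ½mv² ⇒ v = √(2gh) = √(2·10.3·35.0012) = 26.8519 m/s = 88.1 ft/s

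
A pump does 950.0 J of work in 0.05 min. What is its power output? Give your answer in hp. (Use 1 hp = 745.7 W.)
Convert to SI: W = 950.0 J, t = 3.0 s
P = W/t = 950.0/3.0 = 316.667 W = 0.4247 hp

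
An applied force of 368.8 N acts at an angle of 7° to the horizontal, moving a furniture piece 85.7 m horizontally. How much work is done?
W = F·d·cosθ = (368.8)(85.7)cos(7°) = 31370 J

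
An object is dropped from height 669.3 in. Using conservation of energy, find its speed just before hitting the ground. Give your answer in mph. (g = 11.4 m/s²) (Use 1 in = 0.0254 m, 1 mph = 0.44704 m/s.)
Convert to SI: h = 17.0002 m
mgh = ½mv² ⇒ v = √(2gh) = √(2·11.4·17.0002) = 19.6877 m/s = 44.04 mph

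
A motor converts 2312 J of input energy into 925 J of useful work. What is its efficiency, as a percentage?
η = W_out/W_in = 925/2312 = 40.01%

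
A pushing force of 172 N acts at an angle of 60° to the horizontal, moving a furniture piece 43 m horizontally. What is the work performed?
W = F·d·cosθ = (172)(43)cos(60°) = 3698 J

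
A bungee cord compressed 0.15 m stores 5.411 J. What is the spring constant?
k = 2·PE/x² = 2·5.411/(0.15)² = 481.0 N/m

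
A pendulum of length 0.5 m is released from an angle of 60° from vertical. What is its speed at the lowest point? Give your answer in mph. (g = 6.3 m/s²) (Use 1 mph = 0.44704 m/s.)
h = L(1 − cosθ) = 0.5(1 − cos60°) = 0.25 m
v = √(2gh) = √(2·6.3·0.25) = 1.77482 m/s = 3.97 mph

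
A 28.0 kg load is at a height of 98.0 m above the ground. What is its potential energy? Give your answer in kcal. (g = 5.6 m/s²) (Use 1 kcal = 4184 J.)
PE = mgh = (28.0)(5.6)(98.0) = 15366.4 J = 3.673 kcal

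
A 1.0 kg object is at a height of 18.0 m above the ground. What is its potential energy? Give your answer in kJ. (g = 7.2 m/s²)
PE = mgh = (1.0)(7.2)(18.0) = 129.6 J = 0.1296 kJ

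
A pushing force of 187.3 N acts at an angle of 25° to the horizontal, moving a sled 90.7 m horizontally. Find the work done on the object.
W = F·d·cosθ = (187.3)(90.7)cos(25°) = 15400 J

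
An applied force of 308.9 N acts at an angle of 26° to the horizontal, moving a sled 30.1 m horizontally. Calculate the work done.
W = F·d·cosθ = (308.9)(30.1)cos(26°) = 8357 J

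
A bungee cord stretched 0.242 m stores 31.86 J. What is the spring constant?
k = 2·PE/x² = 2·31.86/(0.242)² = 1088 N/m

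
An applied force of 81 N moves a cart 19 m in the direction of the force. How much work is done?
W = F·d = (81)(19) = 1539 J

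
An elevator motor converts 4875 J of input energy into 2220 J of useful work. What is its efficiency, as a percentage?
η = W_out/W_in = 2220/4875 = 45.54%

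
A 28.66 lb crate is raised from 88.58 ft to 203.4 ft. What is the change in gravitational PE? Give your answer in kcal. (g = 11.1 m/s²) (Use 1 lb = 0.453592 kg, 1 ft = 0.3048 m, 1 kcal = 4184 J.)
Convert to SI: m = 12.9999 kg, Δh = 34.9971 m
ΔPE = mgΔh = (12.9999)(11.1)(34.9971) = 5050.07 J = 1.207 kcal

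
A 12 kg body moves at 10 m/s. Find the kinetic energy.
KE = ½mv² = ½(12)(10)² = 600.0 J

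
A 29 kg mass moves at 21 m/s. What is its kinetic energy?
KE = ½mv² = ½(29)(21)² = 6394.5 J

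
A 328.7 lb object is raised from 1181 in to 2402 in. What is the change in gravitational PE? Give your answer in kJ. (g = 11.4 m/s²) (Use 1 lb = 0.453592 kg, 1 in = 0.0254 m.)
Convert to SI: m = 149.096 kg, Δh = 31.0134 m
ΔPE = mgΔh = (149.096)(11.4)(31.0134) = 52713.2 J = 52.71 kJ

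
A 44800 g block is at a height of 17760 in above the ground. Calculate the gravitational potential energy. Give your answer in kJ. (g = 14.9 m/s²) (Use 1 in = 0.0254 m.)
Convert to SI: m = 44.8 kg, h = 451.104 m
PE = mgh = (44.8)(14.9)(451.104) = 301121 J = 301.1 kJ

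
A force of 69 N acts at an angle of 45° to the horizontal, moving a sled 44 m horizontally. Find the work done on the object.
W = F·d·cosθ = (69)(44)cos(45°) = 2147 J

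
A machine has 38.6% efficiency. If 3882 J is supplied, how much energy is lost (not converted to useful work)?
W_lost = W_in(1 − η) = 3882·(1 − 0.386) = 2384 J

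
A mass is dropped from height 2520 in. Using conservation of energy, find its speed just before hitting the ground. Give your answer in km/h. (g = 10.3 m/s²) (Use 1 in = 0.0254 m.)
Convert to SI: h = 64.008 m
mgh = ½mv² ⇒ v = √(2gh) = √(2·10.3·64.008) = 36.312 m/s = 130.7 km/h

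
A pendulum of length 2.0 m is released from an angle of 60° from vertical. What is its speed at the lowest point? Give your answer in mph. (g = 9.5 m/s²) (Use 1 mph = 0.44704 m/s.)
h = L(1 − cosθ) = 2.0(1 − cos60°) = 1.0 m
v = √(2gh) = √(2·9.5·1.0) = 4.3589 m/s = 9.751 mph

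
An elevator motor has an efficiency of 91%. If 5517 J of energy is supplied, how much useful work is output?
W_out = η·W_in = 0.91·5517 = 5020.47 J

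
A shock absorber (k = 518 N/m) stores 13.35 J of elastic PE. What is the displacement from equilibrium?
x = √(2·PE/k) = √(2·13.35/518) = 0.227 m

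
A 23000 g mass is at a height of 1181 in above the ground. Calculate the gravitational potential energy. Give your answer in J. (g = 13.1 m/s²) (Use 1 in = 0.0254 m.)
Convert to SI: m = 23.0 kg, h = 29.9974 m
PE = mgh = (23.0)(13.1)(29.9974) = 9038 J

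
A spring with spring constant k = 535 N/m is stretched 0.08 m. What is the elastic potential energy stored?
PE = ½kx² = ½(535)(0.08)² = 1.712 J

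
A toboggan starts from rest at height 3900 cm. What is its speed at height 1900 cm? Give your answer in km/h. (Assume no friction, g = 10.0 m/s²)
Convert to SI: h₁−h₂ = 20.0 m
mgh₁ = mgh₂ + ½mv² ⇒ v = √(2g(h₁−h₂)) = √(2·10.0·20.0) = 20.0 m/s = 72.0 km/h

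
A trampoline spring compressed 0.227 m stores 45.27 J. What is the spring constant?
k = 2·PE/x² = 2·45.27/(0.227)² = 1757 N/m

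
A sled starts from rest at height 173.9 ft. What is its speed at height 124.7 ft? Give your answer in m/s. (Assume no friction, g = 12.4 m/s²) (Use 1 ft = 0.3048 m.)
Convert to SI: h₁−h₂ = 14.9962 m
mgh₁ = mgh₂ + ½mv² ⇒ v = √(2g(h₁−h₂)) = √(2·12.4·14.9962) = 19.28 m/s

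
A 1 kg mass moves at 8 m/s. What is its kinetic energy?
KE = ½mv² = ½(1)(8)² = 32.0 J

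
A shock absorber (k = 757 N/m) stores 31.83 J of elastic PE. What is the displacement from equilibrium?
x = √(2·PE/k) = √(2·31.83/757) = 0.29 m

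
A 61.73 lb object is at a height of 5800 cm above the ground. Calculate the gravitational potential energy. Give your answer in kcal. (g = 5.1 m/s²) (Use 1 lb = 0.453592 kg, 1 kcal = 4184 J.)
Convert to SI: m = 28.0002 kg, h = 58.0 m
PE = mgh = (28.0002)(5.1)(58.0) = 8282.47 J = 1.98 kcal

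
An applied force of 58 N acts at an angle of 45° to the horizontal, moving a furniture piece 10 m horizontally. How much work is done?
W = F·d·cosθ = (58)(10)cos(45°) = 410.1 J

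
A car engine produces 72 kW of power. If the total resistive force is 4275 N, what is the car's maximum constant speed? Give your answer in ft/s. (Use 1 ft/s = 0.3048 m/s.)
P = Fv ⇒ v = P/F = 72000 W/4275.0 N = 16.8421 m/s = 55.26 ft/s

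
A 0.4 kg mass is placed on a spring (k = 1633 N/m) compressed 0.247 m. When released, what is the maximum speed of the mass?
½kx² = ½mv² ⇒ v = x√(k/m) = (0.247)√(1633/0.4) = 15.78 m/s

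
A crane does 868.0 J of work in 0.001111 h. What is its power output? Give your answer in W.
Convert to SI: W = 868.0 J, t = 3.9996 s
P = W/t = 868.0/3.9996 = 217.0 W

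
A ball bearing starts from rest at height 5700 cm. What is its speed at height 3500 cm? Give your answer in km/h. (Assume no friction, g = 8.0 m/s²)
Convert to SI: h₁−h₂ = 22.0 m
mgh₁ = mgh₂ + ½mv² ⇒ v = √(2g(h₁−h₂)) = √(2·8.0·22.0) = 18.7617 m/s = 67.54 km/h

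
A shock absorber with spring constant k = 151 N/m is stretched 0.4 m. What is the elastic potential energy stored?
PE = ½kx² = ½(151)(0.4)² = 12.08 J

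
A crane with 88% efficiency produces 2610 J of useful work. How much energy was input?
W_in = W_out/η = 2610/0.88 = 2966 J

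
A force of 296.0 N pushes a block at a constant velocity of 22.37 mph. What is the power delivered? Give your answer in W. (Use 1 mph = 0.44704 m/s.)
Convert to SI: F = 296.0 N, v = 10.0003 m/s
P = Fv = (296.0)(10.0003) = 2960 W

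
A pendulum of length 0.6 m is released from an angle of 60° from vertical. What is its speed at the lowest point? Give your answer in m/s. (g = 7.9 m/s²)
h = L(1 − cosθ) = 0.6(1 − cos60°) = 0.3 m
v = √(2gh) = √(2·7.9·0.3) = 2.177 m/s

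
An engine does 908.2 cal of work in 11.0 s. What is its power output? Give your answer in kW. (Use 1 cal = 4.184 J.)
Convert to SI: W = 3799.91 J, t = 11.0 s
P = W/t = 3799.91/11.0 = 345.446 W = 0.3454 kW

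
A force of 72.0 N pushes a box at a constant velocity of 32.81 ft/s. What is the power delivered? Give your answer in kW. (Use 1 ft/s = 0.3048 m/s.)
Convert to SI: F = 72.0 N, v = 10.0005 m/s
P = Fv = (72.0)(10.0005) = 720.035 W = 0.72 kW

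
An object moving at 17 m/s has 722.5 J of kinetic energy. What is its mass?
m = 2·KE/v² = 2·722.5/(17)² = 5.0 kg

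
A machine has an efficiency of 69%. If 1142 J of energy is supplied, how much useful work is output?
W_out = η·W_in = 0.69·1142 = 787.98 J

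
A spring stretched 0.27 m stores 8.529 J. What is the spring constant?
k = 2·PE/x² = 2·8.529/(0.27)² = 234.0 N/m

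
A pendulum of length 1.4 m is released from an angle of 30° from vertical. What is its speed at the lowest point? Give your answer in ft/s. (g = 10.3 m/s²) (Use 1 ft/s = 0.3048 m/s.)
h = L(1 − cosθ) = 1.4(1 − cos30°) = 0.187564 m
v = √(2gh) = √(2·10.3·0.187564) = 1.96566 m/s = 6.449 ft/s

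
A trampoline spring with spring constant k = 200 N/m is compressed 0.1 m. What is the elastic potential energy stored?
PE = ½kx² = ½(200)(0.1)² = 1.0 J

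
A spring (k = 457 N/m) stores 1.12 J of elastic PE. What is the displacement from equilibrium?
x = √(2·PE/k) = √(2·1.12/457) = 0.07001 m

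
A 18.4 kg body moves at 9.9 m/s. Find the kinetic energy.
KE = ½mv² = ½(18.4)(9.9)² = 901.7 J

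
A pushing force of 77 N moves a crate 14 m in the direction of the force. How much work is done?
W = F·d = (77)(14) = 1078 J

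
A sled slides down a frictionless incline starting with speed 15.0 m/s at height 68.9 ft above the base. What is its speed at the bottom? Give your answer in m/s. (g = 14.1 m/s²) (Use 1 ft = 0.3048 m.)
Convert to SI: v₀ = 15.0 m/s, h = 21.0007 m
½mv₀² + mgh = ½mv² ⇒ v = √(v₀² + 2gh) = √(15.0² + 2·14.1·21.0007) = 28.59 m/s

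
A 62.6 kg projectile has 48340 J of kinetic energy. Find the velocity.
v = √(2·KE/m) = √(2·48340/62.6) = 39.3 m/s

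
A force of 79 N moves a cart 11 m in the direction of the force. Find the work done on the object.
W = F·d = (79)(11) = 869.0 J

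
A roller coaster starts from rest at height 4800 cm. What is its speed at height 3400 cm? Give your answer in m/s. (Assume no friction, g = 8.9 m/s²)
Convert to SI: h₁−h₂ = 14.0 m
mgh₁ = mgh₂ + ½mv² ⇒ v = √(2g(h₁−h₂)) = √(2·8.9·14.0) = 15.79 m/s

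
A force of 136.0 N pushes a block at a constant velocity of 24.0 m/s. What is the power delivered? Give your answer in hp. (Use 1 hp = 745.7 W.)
P = Fv = (136.0)(24.0) = 3264.0 W = 4.377 hp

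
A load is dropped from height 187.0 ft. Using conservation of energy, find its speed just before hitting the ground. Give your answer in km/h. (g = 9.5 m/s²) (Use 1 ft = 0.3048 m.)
Convert to SI: h = 56.9976 m
mgh = ½mv² ⇒ v = √(2gh) = √(2·9.5·56.9976) = 32.9083 m/s = 118.5 km/h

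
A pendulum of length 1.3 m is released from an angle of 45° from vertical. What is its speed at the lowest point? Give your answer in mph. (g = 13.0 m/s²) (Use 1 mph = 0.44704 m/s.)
h = L(1 − cosθ) = 1.3(1 − cos45°) = 0.380761 m
v = √(2gh) = √(2·13.0·0.380761) = 3.14639 m/s = 7.038 mph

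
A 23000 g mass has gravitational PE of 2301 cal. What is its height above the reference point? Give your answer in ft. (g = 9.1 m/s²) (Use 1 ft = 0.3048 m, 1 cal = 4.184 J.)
Convert to SI: m = 23.0 kg, PE = 9627.38 J
h = PE/(mg) = 9627.38/(23.0·9.1) = 45.998 m = 150.9 ft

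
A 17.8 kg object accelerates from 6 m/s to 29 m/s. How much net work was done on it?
W = ΔKE = ½m(v₂² − v₁²) = ½(17.8)(29² − 6²) = 7164.5 J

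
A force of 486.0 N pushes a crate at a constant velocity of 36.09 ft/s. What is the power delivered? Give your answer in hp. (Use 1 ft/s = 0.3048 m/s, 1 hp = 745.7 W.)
Convert to SI: F = 486.0 N, v = 11.0002 m/s
P = Fv = (486.0)(11.0002) = 5346.11 W = 7.169 hp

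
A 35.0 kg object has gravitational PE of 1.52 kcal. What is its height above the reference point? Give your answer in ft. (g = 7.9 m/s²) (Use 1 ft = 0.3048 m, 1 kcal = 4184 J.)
Convert to SI: m = 35.0 kg, PE = 6359.68 J
h = PE/(mg) = 6359.68/(35.0·7.9) = 23.0007 m = 75.46 ft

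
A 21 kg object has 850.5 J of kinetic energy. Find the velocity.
v = √(2·KE/m) = √(2·850.5/21) = 9.0 m/s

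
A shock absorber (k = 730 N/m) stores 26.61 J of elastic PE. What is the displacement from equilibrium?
x = √(2·PE/k) = √(2·26.61/730) = 0.27 m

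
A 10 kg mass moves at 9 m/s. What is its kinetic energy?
KE = ½mv² = ½(10)(9)² = 405.0 J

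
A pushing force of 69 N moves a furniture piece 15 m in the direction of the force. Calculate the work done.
W = F·d = (69)(15) = 1035 J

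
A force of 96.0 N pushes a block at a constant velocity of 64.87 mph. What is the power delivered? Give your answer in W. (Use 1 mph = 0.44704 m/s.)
Convert to SI: F = 96.0 N, v = 28.9995 m/s
P = Fv = (96.0)(28.9995) = 2784 W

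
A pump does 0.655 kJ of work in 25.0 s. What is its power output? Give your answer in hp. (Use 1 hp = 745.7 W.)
Convert to SI: W = 655.0 J, t = 25.0 s
P = W/t = 655.0/25.0 = 26.2 W = 0.03513 hp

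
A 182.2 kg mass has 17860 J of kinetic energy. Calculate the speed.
v = √(2·KE/m) = √(2·17860/182.2) = 14.0 m/s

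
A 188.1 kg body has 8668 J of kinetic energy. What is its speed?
v = √(2·KE/m) = √(2·8668/188.1) = 9.6 m/s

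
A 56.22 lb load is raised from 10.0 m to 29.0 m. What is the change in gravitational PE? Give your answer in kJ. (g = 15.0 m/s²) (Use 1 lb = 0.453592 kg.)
Convert to SI: m = 25.5009 kg, Δh = 19.0 m
ΔPE = mgΔh = (25.5009)(15.0)(19.0) = 7267.77 J = 7.268 kJ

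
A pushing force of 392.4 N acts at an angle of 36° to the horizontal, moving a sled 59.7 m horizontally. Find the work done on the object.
W = F·d·cosθ = (392.4)(59.7)cos(36°) = 18950 J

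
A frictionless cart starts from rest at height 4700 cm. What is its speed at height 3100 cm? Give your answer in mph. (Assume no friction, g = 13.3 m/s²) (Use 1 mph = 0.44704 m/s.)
Convert to SI: h₁−h₂ = 16.0 m
mgh₁ = mgh₂ + ½mv² ⇒ v = √(2g(h₁−h₂)) = √(2·13.3·16.0) = 20.6301 m/s = 46.15 mph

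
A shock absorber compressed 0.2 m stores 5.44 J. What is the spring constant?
k = 2·PE/x² = 2·5.44/(0.2)² = 272.0 N/m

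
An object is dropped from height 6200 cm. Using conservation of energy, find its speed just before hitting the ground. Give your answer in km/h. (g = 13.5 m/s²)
Convert to SI: h = 62.0 m
mgh = ½mv² ⇒ v = √(2gh) = √(2·13.5·62.0) = 40.9145 m/s = 147.3 km/h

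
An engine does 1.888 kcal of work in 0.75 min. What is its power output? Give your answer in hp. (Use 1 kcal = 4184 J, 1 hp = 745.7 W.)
Convert to SI: W = 7899.39 J, t = 45.0 s
P = W/t = 7899.39/45.0 = 175.542 W = 0.2354 hp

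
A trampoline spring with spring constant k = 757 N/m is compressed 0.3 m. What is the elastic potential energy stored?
PE = ½kx² = ½(757)(0.3)² = 34.07 J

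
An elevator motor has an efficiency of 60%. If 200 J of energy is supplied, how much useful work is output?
W_out = η·W_in = 0.6·200 = 120.0 J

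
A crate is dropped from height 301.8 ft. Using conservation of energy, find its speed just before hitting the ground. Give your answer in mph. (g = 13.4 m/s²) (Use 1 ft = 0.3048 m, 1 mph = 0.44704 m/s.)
Convert to SI: h = 91.9886 m
mgh = ½mv² ⇒ v = √(2gh) = √(2·13.4·91.9886) = 49.6517 m/s = 111.1 mph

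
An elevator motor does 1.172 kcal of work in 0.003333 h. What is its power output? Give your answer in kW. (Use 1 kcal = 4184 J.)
Convert to SI: W = 4903.65 J, t = 11.9988 s
P = W/t = 4903.65/11.9988 = 408.678 W = 0.4087 kW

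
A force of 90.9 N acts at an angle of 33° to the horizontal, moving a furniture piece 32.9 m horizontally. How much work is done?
W = F·d·cosθ = (90.9)(32.9)cos(33°) = 2508 J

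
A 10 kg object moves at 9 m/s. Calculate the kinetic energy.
KE = ½mv² = ½(10)(9)² = 405.0 J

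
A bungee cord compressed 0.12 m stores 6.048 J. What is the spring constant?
k = 2·PE/x² = 2·6.048/(0.12)² = 840.0 N/m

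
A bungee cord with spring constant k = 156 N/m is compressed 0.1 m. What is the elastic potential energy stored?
PE = ½kx² = ½(156)(0.1)² = 0.78 J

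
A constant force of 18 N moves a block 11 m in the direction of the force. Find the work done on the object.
W = F·d = (18)(11) = 198.0 J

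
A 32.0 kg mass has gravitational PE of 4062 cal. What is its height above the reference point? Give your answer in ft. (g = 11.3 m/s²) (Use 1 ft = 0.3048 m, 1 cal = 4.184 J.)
Convert to SI: m = 32.0 kg, PE = 16995.4 J
h = PE/(mg) = 16995.4/(32.0·11.3) = 47.0006 m = 154.2 ft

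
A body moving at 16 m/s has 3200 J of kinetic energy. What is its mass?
m = 2·KE/v² = 2·3200/(16)² = 25.0 kg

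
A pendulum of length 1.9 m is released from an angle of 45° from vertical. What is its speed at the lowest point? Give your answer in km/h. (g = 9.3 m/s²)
h = L(1 − cosθ) = 1.9(1 − cos45°) = 0.556497 m
v = √(2gh) = √(2·9.3·0.556497) = 3.21727 m/s = 11.58 km/h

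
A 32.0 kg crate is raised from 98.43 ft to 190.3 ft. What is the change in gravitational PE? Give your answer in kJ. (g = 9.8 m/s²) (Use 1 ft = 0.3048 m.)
Convert to SI: m = 32.0 kg, Δh = 28.002 m
ΔPE = mgΔh = (32.0)(9.8)(28.002) = 8781.42 J = 8.781 kJ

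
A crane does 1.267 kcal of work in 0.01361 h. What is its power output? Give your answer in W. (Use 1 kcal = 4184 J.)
Convert to SI: W = 5301.13 J, t = 48.996 s
P = W/t = 5301.13/48.996 = 108.2 W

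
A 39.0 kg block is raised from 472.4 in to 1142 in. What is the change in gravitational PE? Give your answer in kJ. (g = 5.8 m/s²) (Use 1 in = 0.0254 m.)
Convert to SI: m = 39.0 kg, Δh = 17.0078 m
ΔPE = mgΔh = (39.0)(5.8)(17.0078) = 3847.17 J = 3.847 kJ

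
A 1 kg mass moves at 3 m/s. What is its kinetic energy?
KE = ½mv² = ½(1)(3)² = 4.5 J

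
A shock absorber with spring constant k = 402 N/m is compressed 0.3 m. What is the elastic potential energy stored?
PE = ½kx² = ½(402)(0.3)² = 18.09 J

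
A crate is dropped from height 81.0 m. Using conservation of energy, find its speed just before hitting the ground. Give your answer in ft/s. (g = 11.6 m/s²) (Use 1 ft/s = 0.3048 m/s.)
mgh = ½mv² ⇒ v = √(2gh) = √(2·11.6·81.0) = 43.3497 m/s = 142.2 ft/s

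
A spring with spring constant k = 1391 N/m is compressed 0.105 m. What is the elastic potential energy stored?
PE = ½kx² = ½(1391)(0.105)² = 7.668 J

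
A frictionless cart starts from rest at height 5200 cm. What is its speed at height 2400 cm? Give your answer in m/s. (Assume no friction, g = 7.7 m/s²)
Convert to SI: h₁−h₂ = 28.0 m
mgh₁ = mgh₂ + ½mv² ⇒ v = √(2g(h₁−h₂)) = √(2·7.7·28.0) = 20.77 m/s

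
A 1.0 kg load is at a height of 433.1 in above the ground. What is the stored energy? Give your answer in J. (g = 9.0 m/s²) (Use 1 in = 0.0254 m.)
Convert to SI: m = 1.0 kg, h = 11.0007 m
PE = mgh = (1.0)(9.0)(11.0007) = 99.01 J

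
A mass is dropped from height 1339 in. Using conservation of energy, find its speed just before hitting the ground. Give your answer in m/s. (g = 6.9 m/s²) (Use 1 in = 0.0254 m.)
Convert to SI: h = 34.0106 m
mgh = ½mv² ⇒ v = √(2gh) = √(2·6.9·34.0106) = 21.66 m/s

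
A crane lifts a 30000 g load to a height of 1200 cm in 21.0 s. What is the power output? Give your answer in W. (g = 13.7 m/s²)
Convert to SI: m = 30.0 kg, h = 12.0 m, t = 21.0 s
P = mgh/t = (30.0)(13.7)(12.0)/21.0 = 234.9 W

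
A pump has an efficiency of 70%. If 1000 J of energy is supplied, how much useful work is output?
W_out = η·W_in = 0.7·1000 = 700.0 J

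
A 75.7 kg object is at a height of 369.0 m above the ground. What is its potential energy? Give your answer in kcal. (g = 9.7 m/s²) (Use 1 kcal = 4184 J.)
PE = mgh = (75.7)(9.7)(369.0) = 270953 J = 64.76 kcal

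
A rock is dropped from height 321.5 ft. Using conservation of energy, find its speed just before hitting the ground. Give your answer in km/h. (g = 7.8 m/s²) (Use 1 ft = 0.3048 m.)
Convert to SI: h = 97.9932 m
mgh = ½mv² ⇒ v = √(2gh) = √(2·7.8·97.9932) = 39.0985 m/s = 140.8 km/h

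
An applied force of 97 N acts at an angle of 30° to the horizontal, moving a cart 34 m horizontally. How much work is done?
W = F·d·cosθ = (97)(34)cos(30°) = 2856 J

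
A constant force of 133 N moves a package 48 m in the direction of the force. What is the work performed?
W = F·d = (133)(48) = 6384 J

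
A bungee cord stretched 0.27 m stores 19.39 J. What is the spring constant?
k = 2·PE/x² = 2·19.39/(0.27)² = 532.0 N/m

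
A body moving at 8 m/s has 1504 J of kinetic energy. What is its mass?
m = 2·KE/v² = 2·1504/(8)² = 47.0 kg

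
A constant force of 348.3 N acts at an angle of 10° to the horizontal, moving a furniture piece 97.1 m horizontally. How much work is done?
W = F·d·cosθ = (348.3)(97.1)cos(10°) = 33310 J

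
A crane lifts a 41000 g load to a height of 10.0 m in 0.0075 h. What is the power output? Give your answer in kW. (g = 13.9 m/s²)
Convert to SI: m = 41.0 kg, h = 10.0 m, t = 27.0 s
P = mgh/t = (41.0)(13.9)(10.0)/27.0 = 211.074 W = 0.2111 kW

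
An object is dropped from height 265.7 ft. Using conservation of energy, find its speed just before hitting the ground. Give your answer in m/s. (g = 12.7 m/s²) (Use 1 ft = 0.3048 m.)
Convert to SI: h = 80.9854 m
mgh = ½mv² ⇒ v = √(2gh) = √(2·12.7·80.9854) = 45.35 m/s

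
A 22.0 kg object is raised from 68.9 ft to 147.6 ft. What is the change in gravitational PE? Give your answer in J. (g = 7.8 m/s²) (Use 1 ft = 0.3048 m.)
Convert to SI: m = 22.0 kg, Δh = 23.9878 m
ΔPE = mgΔh = (22.0)(7.8)(23.9878) = 4116 J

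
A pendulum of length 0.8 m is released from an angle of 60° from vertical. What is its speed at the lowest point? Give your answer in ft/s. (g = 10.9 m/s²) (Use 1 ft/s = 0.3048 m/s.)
h = L(1 − cosθ) = 0.8(1 − cos60°) = 0.4 m
v = √(2gh) = √(2·10.9·0.4) = 2.95296 m/s = 9.688 ft/s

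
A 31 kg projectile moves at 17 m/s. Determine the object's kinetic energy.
KE = ½mv² = ½(31)(17)² = 4479.5 J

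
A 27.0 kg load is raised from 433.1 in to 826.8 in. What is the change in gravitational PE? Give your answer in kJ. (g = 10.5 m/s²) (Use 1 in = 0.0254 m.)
Convert to SI: m = 27.0 kg, Δh = 9.99998 m
ΔPE = mgΔh = (27.0)(10.5)(9.99998) = 2834.99 J = 2.835 kJ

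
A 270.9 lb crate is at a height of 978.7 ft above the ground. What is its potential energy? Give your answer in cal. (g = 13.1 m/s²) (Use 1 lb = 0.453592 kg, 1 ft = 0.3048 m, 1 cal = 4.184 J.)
Convert to SI: m = 122.878 kg, h = 298.308 m
PE = mgh = (122.878)(13.1)(298.308) = 480187 J = 114800 cal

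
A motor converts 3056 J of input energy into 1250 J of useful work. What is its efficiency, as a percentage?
η = W_out/W_in = 1250/3056 = 40.9%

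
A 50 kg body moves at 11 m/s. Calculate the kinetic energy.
KE = ½mv² = ½(50)(11)² = 3025.0 J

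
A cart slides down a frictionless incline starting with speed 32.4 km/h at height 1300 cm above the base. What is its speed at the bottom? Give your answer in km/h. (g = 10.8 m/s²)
Convert to SI: v₀ = 9.0 m/s, h = 13.0 m
½mv₀² + mgh = ½mv² ⇒ v = √(v₀² + 2gh) = √(9.0² + 2·10.8·13.0) = 19.021 m/s = 68.48 km/h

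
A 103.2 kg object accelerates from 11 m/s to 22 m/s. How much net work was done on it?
W = ΔKE = ½m(v₂² − v₁²) = ½(103.2)(22² − 11²) = 18730.8 J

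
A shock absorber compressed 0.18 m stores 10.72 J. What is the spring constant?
k = 2·PE/x² = 2·10.72/(0.18)² = 661.7 N/m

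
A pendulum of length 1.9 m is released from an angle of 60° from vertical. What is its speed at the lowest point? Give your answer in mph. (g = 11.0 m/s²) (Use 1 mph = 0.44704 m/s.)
h = L(1 − cosθ) = 1.9(1 − cos60°) = 0.95 m
v = √(2gh) = √(2·11.0·0.95) = 4.57165 m/s = 10.23 mph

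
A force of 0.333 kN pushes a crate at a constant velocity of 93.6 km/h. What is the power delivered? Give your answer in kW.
Convert to SI: F = 333.0 N, v = 26.0 m/s
P = Fv = (333.0)(26.0) = 8658.0 W = 8.658 kW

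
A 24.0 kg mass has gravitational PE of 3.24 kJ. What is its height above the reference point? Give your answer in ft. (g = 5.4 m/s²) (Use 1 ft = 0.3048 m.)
Convert to SI: m = 24.0 kg, PE = 3240.0 J
h = PE/(mg) = 3240.0/(24.0·5.4) = 25.0 m = 82.02 ft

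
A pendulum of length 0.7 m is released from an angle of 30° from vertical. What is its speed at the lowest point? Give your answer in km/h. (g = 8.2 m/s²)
h = L(1 − cosθ) = 0.7(1 − cos30°) = 0.0937822 m
v = √(2gh) = √(2·8.2·0.0937822) = 1.24017 m/s = 4.465 km/h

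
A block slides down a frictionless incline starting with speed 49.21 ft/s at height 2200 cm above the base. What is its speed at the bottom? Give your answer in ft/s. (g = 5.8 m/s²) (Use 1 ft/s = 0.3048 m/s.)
Convert to SI: v₀ = 14.9992 m/s, h = 22.0 m
½mv₀² + mgh = ½mv² ⇒ v = √(v₀² + 2gh) = √(14.9992² + 2·5.8·22.0) = 21.9129 m/s = 71.89 ft/s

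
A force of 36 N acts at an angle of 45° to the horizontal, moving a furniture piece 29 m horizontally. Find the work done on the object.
W = F·d·cosθ = (36)(29)cos(45°) = 738.2 J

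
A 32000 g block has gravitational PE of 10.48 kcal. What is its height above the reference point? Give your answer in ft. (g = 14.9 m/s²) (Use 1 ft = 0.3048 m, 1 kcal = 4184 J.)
Convert to SI: m = 32.0 kg, PE = 43848.3 J
h = PE/(mg) = 43848.3/(32.0·14.9) = 91.9638 m = 301.7 ft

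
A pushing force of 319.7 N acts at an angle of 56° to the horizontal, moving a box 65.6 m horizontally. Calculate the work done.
W = F·d·cosθ = (319.7)(65.6)cos(56°) = 11730 J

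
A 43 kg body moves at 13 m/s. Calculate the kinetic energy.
KE = ½mv² = ½(43)(13)² = 3633.5 J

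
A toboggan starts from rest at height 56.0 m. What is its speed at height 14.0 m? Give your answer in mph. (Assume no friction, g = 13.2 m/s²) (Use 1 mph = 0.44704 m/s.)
mgh₁ = mgh₂ + ½mv² ⇒ v = √(2g(h₁−h₂)) = √(2·13.2·42.0) = 33.2986 m/s = 74.49 mph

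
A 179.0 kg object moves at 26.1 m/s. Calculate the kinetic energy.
KE = ½mv² = ½(179.0)(26.1)² = 60970 J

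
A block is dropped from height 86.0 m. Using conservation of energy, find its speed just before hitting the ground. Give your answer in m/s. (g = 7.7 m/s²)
mgh = ½mv² ⇒ v = √(2gh) = √(2·7.7·86.0) = 36.39 m/s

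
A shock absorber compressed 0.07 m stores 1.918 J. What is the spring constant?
k = 2·PE/x² = 2·1.918/(0.07)² = 782.9 N/m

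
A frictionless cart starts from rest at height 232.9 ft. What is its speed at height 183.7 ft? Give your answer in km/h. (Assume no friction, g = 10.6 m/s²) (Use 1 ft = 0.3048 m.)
Convert to SI: h₁−h₂ = 14.9962 m
mgh₁ = mgh₂ + ½mv² ⇒ v = √(2g(h₁−h₂)) = √(2·10.6·14.9962) = 17.8303 m/s = 64.19 km/h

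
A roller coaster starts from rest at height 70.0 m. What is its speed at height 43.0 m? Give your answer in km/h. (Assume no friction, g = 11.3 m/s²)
mgh₁ = mgh₂ + ½mv² ⇒ v = √(2g(h₁−h₂)) = √(2·11.3·27.0) = 24.7022 m/s = 88.93 km/h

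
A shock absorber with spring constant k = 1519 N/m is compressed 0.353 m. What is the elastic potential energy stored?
PE = ½kx² = ½(1519)(0.353)² = 94.64 J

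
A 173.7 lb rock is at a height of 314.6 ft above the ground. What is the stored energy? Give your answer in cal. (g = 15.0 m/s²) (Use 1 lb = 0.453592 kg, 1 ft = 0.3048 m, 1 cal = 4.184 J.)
Convert to SI: m = 78.7889 kg, h = 95.8901 m
PE = mgh = (78.7889)(15.0)(95.8901) = 113326 J = 27090 cal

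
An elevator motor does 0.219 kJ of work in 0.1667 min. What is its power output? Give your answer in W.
Convert to SI: W = 219.0 J, t = 10.002 s
P = W/t = 219.0/10.002 = 21.9 W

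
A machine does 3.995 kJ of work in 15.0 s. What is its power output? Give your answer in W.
Convert to SI: W = 3995.0 J, t = 15.0 s
P = W/t = 3995.0/15.0 = 266.3 W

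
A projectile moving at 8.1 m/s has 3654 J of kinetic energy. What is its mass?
m = 2·KE/v² = 2·3654/(8.1)² = 111.4 kg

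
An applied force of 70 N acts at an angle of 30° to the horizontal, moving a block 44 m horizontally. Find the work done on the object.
W = F·d·cosθ = (70)(44)cos(30°) = 2667 J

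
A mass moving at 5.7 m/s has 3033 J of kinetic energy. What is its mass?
m = 2·KE/v² = 2·3033/(5.7)² = 186.7 kg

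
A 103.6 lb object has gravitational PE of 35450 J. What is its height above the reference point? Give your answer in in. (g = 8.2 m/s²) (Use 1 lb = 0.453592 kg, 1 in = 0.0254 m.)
Convert to SI: m = 46.9921 kg, PE = 35450.0 J
h = PE/(mg) = 35450.0/(46.9921·8.2) = 91.9978 m = 3622 in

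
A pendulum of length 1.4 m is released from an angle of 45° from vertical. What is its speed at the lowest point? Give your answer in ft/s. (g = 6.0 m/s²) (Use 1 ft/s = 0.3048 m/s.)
h = L(1 − cosθ) = 1.4(1 − cos45°) = 0.410051 m
v = √(2gh) = √(2·6.0·0.410051) = 2.21824 m/s = 7.278 ft/s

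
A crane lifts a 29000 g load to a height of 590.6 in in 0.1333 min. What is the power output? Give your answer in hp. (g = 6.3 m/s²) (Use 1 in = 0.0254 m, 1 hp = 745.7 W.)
Convert to SI: m = 29.0 kg, h = 15.0012 m, t = 7.998 s
P = mgh/t = (29.0)(6.3)(15.0012)/7.998 = 342.676 W = 0.4595 hp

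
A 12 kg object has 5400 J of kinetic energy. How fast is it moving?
v = √(2·KE/m) = √(2·5400/12) = 30.0 m/s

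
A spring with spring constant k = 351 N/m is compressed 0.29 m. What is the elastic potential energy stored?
PE = ½kx² = ½(351)(0.29)² = 14.76 J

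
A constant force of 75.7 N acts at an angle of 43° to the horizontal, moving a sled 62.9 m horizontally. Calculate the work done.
W = F·d·cosθ = (75.7)(62.9)cos(43°) = 3482 J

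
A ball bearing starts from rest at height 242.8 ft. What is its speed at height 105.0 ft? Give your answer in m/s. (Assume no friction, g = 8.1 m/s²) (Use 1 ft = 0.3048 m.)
Convert to SI: h₁−h₂ = 42.0014 m
mgh₁ = mgh₂ + ½mv² ⇒ v = √(2g(h₁−h₂)) = √(2·8.1·42.0014) = 26.08 m/s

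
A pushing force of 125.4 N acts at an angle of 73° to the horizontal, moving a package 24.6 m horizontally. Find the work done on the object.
W = F·d·cosθ = (125.4)(24.6)cos(73°) = 901.9 J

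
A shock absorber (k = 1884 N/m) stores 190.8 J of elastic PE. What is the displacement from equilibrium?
x = √(2·PE/k) = √(2·190.8/1884) = 0.4501 m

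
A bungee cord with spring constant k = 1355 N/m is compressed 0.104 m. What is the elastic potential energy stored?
PE = ½kx² = ½(1355)(0.104)² = 7.328 J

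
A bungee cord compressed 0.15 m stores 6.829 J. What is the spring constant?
k = 2·PE/x² = 2·6.829/(0.15)² = 607.0 N/m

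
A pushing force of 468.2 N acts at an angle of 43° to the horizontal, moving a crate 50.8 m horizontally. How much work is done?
W = F·d·cosθ = (468.2)(50.8)cos(43°) = 17390 J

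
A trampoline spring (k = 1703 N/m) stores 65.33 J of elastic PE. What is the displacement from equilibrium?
x = √(2·PE/k) = √(2·65.33/1703) = 0.277 m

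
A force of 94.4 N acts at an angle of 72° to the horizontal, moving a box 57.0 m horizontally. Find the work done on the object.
W = F·d·cosθ = (94.4)(57.0)cos(72°) = 1663 J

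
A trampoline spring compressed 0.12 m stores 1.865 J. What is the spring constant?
k = 2·PE/x² = 2·1.865/(0.12)² = 259.0 N/m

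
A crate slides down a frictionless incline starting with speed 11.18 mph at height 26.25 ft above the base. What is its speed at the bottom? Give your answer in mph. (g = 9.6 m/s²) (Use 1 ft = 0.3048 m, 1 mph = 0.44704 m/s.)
Convert to SI: v₀ = 4.99791 m/s, h = 8.001 m
½mv₀² + mgh = ½mv² ⇒ v = √(v₀² + 2gh) = √(4.99791² + 2·9.6·8.001) = 13.3641 m/s = 29.89 mph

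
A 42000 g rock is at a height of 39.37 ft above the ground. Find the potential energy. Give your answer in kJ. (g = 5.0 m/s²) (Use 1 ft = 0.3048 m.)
Convert to SI: m = 42.0 kg, h = 12.0 m
PE = mgh = (42.0)(5.0)(12.0) = 2519.99 J = 2.52 kJ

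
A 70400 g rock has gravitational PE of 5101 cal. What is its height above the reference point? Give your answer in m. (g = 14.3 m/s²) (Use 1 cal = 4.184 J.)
Convert to SI: m = 70.4 kg, PE = 21342.6 J
h = PE/(mg) = 21342.6/(70.4·14.3) = 21.2 m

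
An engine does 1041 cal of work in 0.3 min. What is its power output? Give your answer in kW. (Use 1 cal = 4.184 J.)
Convert to SI: W = 4355.54 J, t = 18.0 s
P = W/t = 4355.54/18.0 = 241.975 W = 0.242 kW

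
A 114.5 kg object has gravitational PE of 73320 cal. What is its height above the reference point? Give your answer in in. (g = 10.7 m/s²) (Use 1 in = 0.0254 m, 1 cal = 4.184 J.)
Convert to SI: m = 114.5 kg, PE = 306771 J
h = PE/(mg) = 306771/(114.5·10.7) = 250.395 m = 9858 in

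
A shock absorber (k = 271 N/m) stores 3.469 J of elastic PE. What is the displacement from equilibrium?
x = √(2·PE/k) = √(2·3.469/271) = 0.16 m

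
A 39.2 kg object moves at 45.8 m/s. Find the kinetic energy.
KE = ½mv² = ½(39.2)(45.8)² = 41110 J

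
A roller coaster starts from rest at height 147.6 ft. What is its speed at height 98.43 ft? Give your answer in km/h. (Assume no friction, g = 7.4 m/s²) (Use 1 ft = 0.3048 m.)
Convert to SI: h₁−h₂ = 14.987 m
mgh₁ = mgh₂ + ½mv² ⇒ v = √(2g(h₁−h₂)) = √(2·7.4·14.987) = 14.8932 m/s = 53.62 km/h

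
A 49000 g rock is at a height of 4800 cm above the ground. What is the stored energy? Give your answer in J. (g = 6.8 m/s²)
Convert to SI: m = 49.0 kg, h = 48.0 m
PE = mgh = (49.0)(6.8)(48.0) = 15990 J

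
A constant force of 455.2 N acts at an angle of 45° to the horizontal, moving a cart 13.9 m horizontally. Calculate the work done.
W = F·d·cosθ = (455.2)(13.9)cos(45°) = 4474 J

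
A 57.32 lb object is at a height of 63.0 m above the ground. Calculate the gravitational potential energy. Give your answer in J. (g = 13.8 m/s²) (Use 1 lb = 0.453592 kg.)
Convert to SI: m = 25.9999 kg, h = 63.0 m
PE = mgh = (25.9999)(13.8)(63.0) = 22600 J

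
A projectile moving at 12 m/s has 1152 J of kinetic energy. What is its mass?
m = 2·KE/v² = 2·1152/(12)² = 16.0 kg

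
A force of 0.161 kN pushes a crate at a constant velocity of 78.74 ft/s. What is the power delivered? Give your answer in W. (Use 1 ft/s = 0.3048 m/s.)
Convert to SI: F = 161.0 N, v = 24.0 m/s
P = Fv = (161.0)(24.0) = 3864 W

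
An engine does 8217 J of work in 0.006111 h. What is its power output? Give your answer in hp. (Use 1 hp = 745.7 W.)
Convert to SI: W = 8217.0 J, t = 21.9996 s
P = W/t = 8217.0/21.9996 = 373.507 W = 0.5009 hp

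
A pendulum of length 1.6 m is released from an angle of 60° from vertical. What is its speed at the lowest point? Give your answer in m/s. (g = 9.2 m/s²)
h = L(1 − cosθ) = 1.6(1 − cos60°) = 0.8 m
v = √(2gh) = √(2·9.2·0.8) = 3.837 m/s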